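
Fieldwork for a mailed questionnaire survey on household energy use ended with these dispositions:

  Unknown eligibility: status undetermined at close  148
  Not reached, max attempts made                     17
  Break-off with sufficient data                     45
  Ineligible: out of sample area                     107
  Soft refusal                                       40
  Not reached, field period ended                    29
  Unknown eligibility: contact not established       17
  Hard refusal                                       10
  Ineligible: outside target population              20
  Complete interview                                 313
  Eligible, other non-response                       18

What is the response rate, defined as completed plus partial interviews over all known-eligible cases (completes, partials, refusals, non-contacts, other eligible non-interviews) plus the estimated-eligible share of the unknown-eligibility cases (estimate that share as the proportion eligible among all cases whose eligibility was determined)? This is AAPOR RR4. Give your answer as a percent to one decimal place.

Refusals = 10 + 40 = 50
Never reached = 29 + 17 = 46
Eligibility not determined = 17 + 148 = 165
Screened out, ineligible = 20 + 107 = 127
Top → 313 + 45 = 358
Determined eligible → 313 + 45 + 50 + 46 + 18 = 472
e = 472 / (472 + 127) = 472 / 599 = 0.7880
e × U → 0.7880 × 165 = 130.02
Denom → 472 + 130.02 = 602.02
RR4 = 358 / 602.02 = 0.5947

59.5%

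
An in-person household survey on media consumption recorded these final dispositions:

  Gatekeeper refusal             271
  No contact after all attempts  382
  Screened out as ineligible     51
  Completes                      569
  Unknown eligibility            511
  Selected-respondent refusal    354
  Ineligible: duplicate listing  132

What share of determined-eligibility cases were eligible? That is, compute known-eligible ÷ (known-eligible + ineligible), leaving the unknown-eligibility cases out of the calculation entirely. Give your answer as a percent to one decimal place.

89.6%

Refusals = 271 + 354 = 625
Out of scope = 51 + 132 = 183
Determined eligible = 569 + 625 + 382 = 1576
e = 1576 / (1576 + 183) = 1576 / 1759 = 0.8960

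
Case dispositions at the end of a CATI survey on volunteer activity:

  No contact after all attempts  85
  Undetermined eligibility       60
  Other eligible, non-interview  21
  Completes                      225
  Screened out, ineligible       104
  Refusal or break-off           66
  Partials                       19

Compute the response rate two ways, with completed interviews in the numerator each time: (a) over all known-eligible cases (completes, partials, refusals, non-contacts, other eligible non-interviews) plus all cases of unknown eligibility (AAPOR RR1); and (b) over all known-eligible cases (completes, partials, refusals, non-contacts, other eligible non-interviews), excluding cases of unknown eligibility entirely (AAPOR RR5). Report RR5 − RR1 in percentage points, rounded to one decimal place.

6.8

Num → 225
Base → 225 + 19 + 66 + 85 + 21 + 60 = 476
RR1 = 225 / 476 = 0.4727
Base → 225 + 19 + 66 + 85 + 21 = 416
RR5 = 225 / 416 = 0.5409
Difference = 54.09 − 47.27 = 6.82 percentage points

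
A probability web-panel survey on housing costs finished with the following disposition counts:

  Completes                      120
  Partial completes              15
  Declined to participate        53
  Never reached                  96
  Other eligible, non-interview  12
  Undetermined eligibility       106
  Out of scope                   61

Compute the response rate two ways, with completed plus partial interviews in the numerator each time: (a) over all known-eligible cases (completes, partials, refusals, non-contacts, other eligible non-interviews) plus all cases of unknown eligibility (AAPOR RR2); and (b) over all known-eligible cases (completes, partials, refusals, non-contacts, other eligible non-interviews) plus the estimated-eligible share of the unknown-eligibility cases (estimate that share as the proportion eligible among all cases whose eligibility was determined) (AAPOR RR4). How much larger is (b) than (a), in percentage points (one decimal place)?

1.6

Num: 120 + 15 = 135
Base: 120 + 15 + 53 + 96 + 12 + 106 = 402
RR2 = 135 / 402 = 0.3358
Known eligible: 120 + 15 + 53 + 96 + 12 = 296
e = 296 / (296 + 61) = 296 / 357 = 0.8291
Eligible share of unknowns: 0.8291 × 106 = 87.88
Base: 296 + 87.88 = 383.88
RR4 = 135 / 383.88 = 0.3517
Difference = 35.17 − 33.58 = 1.59 percentage points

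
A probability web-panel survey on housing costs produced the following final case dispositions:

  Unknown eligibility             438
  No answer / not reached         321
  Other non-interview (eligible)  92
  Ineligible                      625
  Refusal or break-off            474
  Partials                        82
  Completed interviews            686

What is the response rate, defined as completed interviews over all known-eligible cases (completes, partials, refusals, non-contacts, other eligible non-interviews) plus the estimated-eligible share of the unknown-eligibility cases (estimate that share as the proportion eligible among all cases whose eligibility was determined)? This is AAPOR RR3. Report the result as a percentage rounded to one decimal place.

34.8%

Num = 686
Eligible (known) = 686 + 82 + 474 + 321 + 92 = 1655
e = 1655 / (1655 + 625) = 1655 / 2280 = 0.7259
e × U = 0.7259 × 438 = 317.94
Denominator = 1655 + 317.94 = 1972.94
RR3 = 686 / 1972.94 = 0.3477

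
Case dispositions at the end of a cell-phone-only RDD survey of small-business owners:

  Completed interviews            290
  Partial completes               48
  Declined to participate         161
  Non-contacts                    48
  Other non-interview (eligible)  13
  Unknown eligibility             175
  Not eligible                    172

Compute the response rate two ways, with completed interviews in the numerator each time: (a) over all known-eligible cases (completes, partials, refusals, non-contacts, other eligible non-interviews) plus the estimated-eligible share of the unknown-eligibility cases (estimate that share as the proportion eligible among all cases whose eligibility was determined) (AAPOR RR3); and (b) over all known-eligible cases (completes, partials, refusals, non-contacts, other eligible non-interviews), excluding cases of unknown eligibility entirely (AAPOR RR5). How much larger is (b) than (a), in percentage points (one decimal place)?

Numerator: 290
Determined eligible: 290 + 48 + 161 + 48 + 13 = 560
e = 560 / (560 + 172) = 560 / 732 = 0.7650
e × U: 0.7650 × 175 = 133.88
Base: 560 + 133.88 = 693.88
RR3 = 290 / 693.88 = 0.4179
Base: 290 + 48 + 161 + 48 + 13 = 560
RR5 = 290 / 560 = 0.5179
Difference = 51.79 − 41.79 = 10.00 percentage points

10.0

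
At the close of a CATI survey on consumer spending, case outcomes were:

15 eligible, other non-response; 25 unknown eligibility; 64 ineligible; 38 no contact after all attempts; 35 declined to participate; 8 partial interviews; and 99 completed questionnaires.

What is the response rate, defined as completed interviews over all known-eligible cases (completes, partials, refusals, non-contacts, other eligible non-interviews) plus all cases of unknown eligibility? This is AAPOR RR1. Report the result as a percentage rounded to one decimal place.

Numerator = 99
Denominator = 99 + 8 + 35 + 38 + 15 + 25 = 220
RR1 = 99 / 220 = 0.4500

45.0%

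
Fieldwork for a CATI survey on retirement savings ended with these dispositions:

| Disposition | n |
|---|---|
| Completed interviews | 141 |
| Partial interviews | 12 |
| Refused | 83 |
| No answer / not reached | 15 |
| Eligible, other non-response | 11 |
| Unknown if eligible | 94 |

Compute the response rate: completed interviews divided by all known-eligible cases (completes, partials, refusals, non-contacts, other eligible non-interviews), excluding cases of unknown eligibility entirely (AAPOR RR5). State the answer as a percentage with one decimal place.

Num → 141
Base → 141 + 12 + 83 + 15 + 11 = 262
RR5 = 141 / 262 = 0.5382

53.8%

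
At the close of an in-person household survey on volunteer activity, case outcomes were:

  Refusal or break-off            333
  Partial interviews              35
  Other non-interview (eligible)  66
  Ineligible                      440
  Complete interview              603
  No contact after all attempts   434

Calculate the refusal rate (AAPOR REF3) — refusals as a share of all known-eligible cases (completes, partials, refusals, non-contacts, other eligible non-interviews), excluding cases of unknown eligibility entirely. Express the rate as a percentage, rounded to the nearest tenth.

Numerator → 333
Denom → 603 + 35 + 333 + 434 + 66 = 1471
REF3 = 333 / 1471 = 0.2264

22.6%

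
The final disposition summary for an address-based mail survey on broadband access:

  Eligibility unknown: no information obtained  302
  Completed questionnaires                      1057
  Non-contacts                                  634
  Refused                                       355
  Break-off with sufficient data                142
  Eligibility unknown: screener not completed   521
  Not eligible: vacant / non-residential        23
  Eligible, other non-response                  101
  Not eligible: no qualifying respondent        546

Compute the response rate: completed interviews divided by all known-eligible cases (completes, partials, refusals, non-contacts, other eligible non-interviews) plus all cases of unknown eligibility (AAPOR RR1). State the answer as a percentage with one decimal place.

34.0%

Unknown eligibility = 521 + 302 = 823
Ineligible = 546 + 23 = 569
Num = 1057
Denominator = 1057 + 142 + 355 + 634 + 101 + 823 = 3112
RR1 = 1057 / 3112 = 0.3397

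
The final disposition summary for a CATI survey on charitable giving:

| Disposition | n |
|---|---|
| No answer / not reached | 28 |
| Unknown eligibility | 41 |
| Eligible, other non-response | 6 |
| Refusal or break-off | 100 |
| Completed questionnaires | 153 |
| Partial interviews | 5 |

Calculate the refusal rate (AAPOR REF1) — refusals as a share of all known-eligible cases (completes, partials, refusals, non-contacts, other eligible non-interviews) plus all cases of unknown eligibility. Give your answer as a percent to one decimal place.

Num → 100
Denominator → 153 + 5 + 100 + 28 + 6 + 41 = 333
REF1 = 100 / 333 = 0.3003

30.0%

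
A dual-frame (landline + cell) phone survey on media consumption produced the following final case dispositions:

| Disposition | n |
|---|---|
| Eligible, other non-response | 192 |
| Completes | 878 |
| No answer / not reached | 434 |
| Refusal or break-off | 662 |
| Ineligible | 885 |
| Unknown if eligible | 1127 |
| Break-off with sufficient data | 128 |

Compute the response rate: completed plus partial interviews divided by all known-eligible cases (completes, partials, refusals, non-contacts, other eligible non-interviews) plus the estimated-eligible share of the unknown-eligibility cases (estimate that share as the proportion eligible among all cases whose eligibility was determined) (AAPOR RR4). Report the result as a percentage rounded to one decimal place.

Num: 878 + 128 = 1006
Eligible (known): 878 + 128 + 662 + 434 + 192 = 2294
e = 2294 / (2294 + 885) = 2294 / 3179 = 0.7216
Estimated eligible among unknowns: 0.7216 × 1127 = 813.24
Denom: 2294 + 813.24 = 3107.24
RR4 = 1006 / 3107.24 = 0.3238

32.4%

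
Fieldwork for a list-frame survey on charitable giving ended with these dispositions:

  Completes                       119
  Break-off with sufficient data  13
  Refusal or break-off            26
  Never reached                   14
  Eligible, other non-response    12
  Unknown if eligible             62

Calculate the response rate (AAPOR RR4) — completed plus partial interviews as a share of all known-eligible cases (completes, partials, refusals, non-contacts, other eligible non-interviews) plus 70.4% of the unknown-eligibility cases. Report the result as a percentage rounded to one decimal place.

Num → 119 + 13 = 132
Eligible (known) → 119 + 13 + 26 + 14 + 12 = 184
Eligible share of unknowns → 0.7040 × 62 = 43.65
Denominator → 184 + 43.65 = 227.65
RR4 = 132 / 227.65 = 0.5798

58.0%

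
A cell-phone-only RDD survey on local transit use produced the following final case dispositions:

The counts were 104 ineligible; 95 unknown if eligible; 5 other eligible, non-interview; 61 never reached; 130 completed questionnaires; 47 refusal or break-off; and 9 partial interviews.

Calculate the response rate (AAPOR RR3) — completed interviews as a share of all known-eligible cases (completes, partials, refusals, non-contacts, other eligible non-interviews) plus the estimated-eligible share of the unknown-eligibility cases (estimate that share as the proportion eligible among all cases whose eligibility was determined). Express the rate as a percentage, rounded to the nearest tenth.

40.7%

Num = 130
Eligible (known) = 130 + 9 + 47 + 61 + 5 = 252
e = 252 / (252 + 104) = 252 / 356 = 0.7079
Estimated eligible among unknowns = 0.7079 × 95 = 67.25
Base = 252 + 67.25 = 319.25
RR3 = 130 / 319.25 = 0.4072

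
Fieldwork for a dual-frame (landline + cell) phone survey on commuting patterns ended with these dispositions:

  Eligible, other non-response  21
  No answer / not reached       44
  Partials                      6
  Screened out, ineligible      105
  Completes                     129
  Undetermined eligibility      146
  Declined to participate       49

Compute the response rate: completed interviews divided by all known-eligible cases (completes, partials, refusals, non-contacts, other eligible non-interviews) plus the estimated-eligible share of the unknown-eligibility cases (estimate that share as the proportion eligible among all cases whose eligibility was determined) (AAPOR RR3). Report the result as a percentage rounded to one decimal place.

Num = 129
Known eligible = 129 + 6 + 49 + 44 + 21 = 249
e = 249 / (249 + 105) = 249 / 354 = 0.7034
Estimated eligible among unknowns = 0.7034 × 146 = 102.70
Base = 249 + 102.70 = 351.70
RR3 = 129 / 351.70 = 0.3668

36.7%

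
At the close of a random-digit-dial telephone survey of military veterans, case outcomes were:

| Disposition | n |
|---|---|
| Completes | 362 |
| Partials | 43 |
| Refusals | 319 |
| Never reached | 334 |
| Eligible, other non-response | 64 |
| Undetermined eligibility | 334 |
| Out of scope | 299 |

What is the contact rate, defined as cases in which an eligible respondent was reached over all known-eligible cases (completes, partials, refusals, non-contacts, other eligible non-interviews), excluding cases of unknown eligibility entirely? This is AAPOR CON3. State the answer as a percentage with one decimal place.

Top: 362 + 43 + 319 + 64 = 788
Denominator: 362 + 43 + 319 + 334 + 64 = 1122
CON3 = 788 / 1122 = 0.7023

70.2%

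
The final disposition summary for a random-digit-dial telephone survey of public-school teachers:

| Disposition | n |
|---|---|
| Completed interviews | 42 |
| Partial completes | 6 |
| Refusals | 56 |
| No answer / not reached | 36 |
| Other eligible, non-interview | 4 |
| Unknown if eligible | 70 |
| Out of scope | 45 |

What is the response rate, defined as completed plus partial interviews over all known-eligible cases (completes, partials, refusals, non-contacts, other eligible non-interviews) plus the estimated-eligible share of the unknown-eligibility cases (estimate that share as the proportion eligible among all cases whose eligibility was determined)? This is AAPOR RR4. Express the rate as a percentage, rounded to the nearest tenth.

24.3%

Numerator = 42 + 6 = 48
Eligible (known) = 42 + 6 + 56 + 36 + 4 = 144
e = 144 / (144 + 45) = 144 / 189 = 0.7619
e × U = 0.7619 × 70 = 53.33
Denom = 144 + 53.33 = 197.33
RR4 = 48 / 197.33 = 0.2432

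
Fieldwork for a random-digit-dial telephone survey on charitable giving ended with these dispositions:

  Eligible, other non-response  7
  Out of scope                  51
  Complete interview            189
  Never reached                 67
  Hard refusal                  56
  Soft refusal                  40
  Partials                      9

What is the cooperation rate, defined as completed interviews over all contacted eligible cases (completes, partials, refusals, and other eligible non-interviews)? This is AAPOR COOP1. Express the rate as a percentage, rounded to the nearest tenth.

62.8%

Refusals = 56 + 40 = 96
Top = 189
Denom = 189 + 9 + 96 + 7 = 301
COOP1 = 189 / 301 = 0.6279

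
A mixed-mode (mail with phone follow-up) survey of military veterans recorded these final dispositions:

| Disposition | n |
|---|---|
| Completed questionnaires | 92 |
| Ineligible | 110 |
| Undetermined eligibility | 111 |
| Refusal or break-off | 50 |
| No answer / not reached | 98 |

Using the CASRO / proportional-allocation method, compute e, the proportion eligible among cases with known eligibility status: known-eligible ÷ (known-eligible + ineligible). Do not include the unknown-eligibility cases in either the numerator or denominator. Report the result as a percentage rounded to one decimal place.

Determined eligible: 92 + 50 + 98 = 240
e = 240 / (240 + 110) = 240 / 350 = 0.6857

68.6%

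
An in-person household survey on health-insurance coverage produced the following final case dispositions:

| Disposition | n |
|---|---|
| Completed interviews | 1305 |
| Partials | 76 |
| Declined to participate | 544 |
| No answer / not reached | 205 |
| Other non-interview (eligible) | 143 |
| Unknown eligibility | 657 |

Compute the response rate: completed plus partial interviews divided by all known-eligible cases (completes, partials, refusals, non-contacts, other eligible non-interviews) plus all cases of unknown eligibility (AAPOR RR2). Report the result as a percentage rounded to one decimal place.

47.1%

Top → 1305 + 76 = 1381
Base → 1305 + 76 + 544 + 205 + 143 + 657 = 2930
RR2 = 1381 / 2930 = 0.4713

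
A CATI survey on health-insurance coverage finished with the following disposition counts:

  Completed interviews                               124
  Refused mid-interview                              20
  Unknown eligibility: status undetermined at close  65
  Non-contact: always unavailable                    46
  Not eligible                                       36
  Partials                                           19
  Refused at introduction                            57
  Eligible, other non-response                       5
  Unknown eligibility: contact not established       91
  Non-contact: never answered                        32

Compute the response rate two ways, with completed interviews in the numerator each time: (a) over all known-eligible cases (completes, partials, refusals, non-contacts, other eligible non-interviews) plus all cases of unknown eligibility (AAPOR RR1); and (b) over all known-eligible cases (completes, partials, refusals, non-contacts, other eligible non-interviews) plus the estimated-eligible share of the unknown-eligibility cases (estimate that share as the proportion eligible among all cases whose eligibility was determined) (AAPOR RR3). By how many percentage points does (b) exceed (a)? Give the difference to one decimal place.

Refusal or break-off = 57 + 20 = 77
No contact after all attempts = 32 + 46 = 78
Undetermined eligibility = 91 + 65 = 156
Num = 124
Denominator = 124 + 19 + 77 + 78 + 5 + 156 = 459
RR1 = 124 / 459 = 0.2702
Eligible (known) = 124 + 19 + 77 + 78 + 5 = 303
e = 303 / (303 + 36) = 303 / 339 = 0.8938
Eligible share of unknowns = 0.8938 × 156 = 139.43
Denominator = 303 + 139.43 = 442.43
RR3 = 124 / 442.43 = 0.2803
Difference = 28.03 − 27.02 = 1.01 percentage points

1.0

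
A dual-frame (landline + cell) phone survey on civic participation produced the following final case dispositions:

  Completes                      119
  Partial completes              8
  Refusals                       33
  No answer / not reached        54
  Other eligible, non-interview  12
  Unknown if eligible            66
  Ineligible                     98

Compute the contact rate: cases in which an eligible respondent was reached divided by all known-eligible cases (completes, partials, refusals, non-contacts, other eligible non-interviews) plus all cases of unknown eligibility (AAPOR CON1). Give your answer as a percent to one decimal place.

58.9%

Top: 119 + 8 + 33 + 12 = 172
Denominator: 119 + 8 + 33 + 54 + 12 + 66 = 292
CON1 = 172 / 292 = 0.5890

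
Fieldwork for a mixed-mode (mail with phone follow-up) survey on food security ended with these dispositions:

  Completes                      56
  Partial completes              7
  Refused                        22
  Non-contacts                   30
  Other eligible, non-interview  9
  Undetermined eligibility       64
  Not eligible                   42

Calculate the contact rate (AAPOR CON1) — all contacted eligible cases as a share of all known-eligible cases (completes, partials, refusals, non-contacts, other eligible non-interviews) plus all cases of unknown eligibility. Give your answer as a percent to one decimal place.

50.0%

Num: 56 + 7 + 22 + 9 = 94
Denom: 56 + 7 + 22 + 30 + 9 + 64 = 188
CON1 = 94 / 188 = 0.5000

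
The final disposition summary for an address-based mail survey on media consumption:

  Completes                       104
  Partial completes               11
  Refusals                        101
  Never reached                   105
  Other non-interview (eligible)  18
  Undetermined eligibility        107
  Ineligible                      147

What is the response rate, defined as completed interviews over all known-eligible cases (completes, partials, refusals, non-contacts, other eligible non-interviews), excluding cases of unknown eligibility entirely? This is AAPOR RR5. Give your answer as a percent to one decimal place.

Numerator: 104
Base: 104 + 11 + 101 + 105 + 18 = 339
RR5 = 104 / 339 = 0.3068

30.7%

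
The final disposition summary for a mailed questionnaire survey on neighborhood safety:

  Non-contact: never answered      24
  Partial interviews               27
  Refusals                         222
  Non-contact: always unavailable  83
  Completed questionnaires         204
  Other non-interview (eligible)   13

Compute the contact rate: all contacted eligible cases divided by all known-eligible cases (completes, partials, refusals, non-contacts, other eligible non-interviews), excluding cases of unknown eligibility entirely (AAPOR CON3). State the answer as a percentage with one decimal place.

Non-contacts = 24 + 83 = 107
Top = 204 + 27 + 222 + 13 = 466
Denom = 204 + 27 + 222 + 107 + 13 = 573
CON3 = 466 / 573 = 0.8133

81.3%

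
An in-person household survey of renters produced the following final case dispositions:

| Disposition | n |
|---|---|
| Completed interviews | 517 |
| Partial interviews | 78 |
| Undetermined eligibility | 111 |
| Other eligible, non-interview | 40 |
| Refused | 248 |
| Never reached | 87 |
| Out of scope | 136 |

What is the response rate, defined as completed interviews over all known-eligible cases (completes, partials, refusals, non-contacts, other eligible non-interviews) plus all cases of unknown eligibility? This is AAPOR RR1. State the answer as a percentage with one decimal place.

47.8%

Numerator = 517
Base = 517 + 78 + 248 + 87 + 40 + 111 = 1081
RR1 = 517 / 1081 = 0.4783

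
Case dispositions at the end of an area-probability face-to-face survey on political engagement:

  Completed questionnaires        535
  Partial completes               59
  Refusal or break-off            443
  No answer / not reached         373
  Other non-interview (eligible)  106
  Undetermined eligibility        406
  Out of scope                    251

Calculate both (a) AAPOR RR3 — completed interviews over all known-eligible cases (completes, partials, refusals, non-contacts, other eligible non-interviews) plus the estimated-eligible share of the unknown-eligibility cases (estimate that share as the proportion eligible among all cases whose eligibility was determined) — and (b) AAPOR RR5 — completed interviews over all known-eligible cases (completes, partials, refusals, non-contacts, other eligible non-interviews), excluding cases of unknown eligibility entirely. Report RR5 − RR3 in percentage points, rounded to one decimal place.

6.6

Top = 535
Known eligible = 535 + 59 + 443 + 373 + 106 = 1516
e = 1516 / (1516 + 251) = 1516 / 1767 = 0.8580
Estimated eligible among unknowns = 0.8580 × 406 = 348.35
Base = 1516 + 348.35 = 1864.35
RR3 = 535 / 1864.35 = 0.2870
Base = 535 + 59 + 443 + 373 + 106 = 1516
RR5 = 535 / 1516 = 0.3529
Difference = 35.29 − 28.70 = 6.59 percentage points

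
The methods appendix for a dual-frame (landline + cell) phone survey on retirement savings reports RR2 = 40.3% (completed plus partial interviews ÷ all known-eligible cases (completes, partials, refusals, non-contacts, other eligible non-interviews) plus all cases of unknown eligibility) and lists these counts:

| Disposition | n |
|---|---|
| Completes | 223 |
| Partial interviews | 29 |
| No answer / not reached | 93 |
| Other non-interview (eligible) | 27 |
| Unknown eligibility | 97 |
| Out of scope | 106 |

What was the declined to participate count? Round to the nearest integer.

Num: 223 + 29 = 252
RR2 = 252 / D = 0.403
D = 252 / 0.403 = 625.3
Other denominator terms total 469
declined to participate = 625.3 − 469 ≈ 156

156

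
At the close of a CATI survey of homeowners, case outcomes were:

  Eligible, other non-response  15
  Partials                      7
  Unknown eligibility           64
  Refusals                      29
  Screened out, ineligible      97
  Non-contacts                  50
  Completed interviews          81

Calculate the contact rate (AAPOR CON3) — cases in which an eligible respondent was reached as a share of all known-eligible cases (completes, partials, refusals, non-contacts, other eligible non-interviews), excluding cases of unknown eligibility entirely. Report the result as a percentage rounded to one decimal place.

Num = 81 + 7 + 29 + 15 = 132
Denominator = 81 + 7 + 29 + 50 + 15 = 182
CON3 = 132 / 182 = 0.7253

72.5%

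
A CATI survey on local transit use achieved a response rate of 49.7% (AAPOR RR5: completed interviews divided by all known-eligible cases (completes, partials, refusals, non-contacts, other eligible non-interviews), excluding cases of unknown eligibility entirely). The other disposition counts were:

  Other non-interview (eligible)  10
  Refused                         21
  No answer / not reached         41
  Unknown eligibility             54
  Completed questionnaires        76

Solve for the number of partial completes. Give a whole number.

RR5 = 76 / D = 0.497
D = 76 / 0.497 = 152.9
Rest of base = 148
partial completes = 152.9 − 148 ≈ 5

5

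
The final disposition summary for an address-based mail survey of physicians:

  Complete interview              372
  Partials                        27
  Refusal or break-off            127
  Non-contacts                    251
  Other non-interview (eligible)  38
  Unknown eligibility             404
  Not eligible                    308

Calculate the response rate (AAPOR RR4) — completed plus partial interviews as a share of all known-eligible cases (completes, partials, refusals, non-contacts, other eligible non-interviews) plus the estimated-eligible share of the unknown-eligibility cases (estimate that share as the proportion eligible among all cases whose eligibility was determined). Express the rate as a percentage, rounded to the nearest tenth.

36.0%

Numerator = 372 + 27 = 399
Determined eligible = 372 + 27 + 127 + 251 + 38 = 815
e = 815 / (815 + 308) = 815 / 1123 = 0.7257
e × U = 0.7257 × 404 = 293.18
Denominator = 815 + 293.18 = 1108.18
RR4 = 399 / 1108.18 = 0.3600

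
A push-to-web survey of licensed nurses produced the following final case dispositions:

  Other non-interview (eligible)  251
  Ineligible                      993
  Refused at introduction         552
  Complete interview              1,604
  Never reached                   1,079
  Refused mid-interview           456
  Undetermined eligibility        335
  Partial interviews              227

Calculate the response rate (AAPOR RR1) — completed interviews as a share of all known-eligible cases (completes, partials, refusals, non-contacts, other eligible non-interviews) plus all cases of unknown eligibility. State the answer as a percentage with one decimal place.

Refusal or break-off = 552 + 456 = 1008
Numerator: 1604
Denominator: 1604 + 227 + 1008 + 1079 + 251 + 335 = 4504
RR1 = 1604 / 4504 = 0.3561

35.6%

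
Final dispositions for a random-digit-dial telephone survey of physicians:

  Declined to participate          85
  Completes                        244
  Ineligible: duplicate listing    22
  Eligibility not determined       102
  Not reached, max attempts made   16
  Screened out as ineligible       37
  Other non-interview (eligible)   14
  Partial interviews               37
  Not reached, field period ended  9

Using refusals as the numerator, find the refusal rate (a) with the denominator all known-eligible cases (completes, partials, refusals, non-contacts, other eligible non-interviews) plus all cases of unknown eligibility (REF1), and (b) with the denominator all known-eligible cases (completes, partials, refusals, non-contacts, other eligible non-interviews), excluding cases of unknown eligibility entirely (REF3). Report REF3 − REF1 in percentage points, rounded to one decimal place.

4.2

No contact after all attempts = 9 + 16 = 25
Out of scope = 37 + 22 = 59
Numerator: 85
Base: 244 + 37 + 85 + 25 + 14 + 102 = 507
REF1 = 85 / 507 = 0.1677
Base: 244 + 37 + 85 + 25 + 14 = 405
REF3 = 85 / 405 = 0.2099
Difference = 20.99 − 16.77 = 4.22 percentage points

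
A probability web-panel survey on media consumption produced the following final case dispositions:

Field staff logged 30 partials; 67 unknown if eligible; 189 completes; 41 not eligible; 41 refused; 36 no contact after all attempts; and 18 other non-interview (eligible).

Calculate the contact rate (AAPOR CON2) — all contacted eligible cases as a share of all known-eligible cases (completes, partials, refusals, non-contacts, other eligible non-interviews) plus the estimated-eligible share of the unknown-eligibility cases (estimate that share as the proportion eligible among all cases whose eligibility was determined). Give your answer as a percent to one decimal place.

74.5%

Num: 189 + 30 + 41 + 18 = 278
Eligible (known): 189 + 30 + 41 + 36 + 18 = 314
e = 314 / (314 + 41) = 314 / 355 = 0.8845
Estimated eligible among unknowns: 0.8845 × 67 = 59.26
Denominator: 314 + 59.26 = 373.26
CON2 = 278 / 373.26 = 0.7448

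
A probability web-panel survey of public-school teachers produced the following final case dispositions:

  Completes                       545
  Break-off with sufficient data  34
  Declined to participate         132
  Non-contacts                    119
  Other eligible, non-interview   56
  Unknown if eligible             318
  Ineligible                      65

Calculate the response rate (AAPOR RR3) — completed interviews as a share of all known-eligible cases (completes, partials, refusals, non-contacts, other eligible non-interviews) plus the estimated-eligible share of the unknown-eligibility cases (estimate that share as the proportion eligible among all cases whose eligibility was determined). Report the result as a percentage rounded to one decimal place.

46.1%

Num: 545
Eligible (known): 545 + 34 + 132 + 119 + 56 = 886
e = 886 / (886 + 65) = 886 / 951 = 0.9317
e × U: 0.9317 × 318 = 296.28
Denominator: 886 + 296.28 = 1182.28
RR3 = 545 / 1182.28 = 0.4610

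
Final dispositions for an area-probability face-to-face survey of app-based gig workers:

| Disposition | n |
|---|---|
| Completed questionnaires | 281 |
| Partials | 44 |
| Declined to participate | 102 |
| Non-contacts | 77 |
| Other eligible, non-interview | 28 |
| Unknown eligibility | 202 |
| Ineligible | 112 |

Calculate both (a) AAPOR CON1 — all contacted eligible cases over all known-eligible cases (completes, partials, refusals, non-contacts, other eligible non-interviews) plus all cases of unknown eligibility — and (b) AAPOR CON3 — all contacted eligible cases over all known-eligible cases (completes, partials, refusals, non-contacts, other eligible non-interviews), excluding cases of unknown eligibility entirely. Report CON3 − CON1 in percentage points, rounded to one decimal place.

23.5

Numerator: 281 + 44 + 102 + 28 = 455
Denominator: 281 + 44 + 102 + 77 + 28 + 202 = 734
CON1 = 455 / 734 = 0.6199
Denominator: 281 + 44 + 102 + 77 + 28 = 532
CON3 = 455 / 532 = 0.8553
Difference = 85.53 − 61.99 = 23.54 percentage points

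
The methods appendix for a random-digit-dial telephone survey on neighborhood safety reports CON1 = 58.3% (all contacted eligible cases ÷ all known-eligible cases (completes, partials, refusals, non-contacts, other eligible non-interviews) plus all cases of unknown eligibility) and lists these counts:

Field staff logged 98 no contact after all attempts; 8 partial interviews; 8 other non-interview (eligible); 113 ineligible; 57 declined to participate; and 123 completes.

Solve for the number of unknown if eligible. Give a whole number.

Num = 123 + 8 + 57 + 8 = 196
CON1 = 196 / D = 0.583
D = 196 / 0.583 = 336.2
Remaining denominator categories sum to 294
unknown if eligible = 336.2 − 294 ≈ 42

42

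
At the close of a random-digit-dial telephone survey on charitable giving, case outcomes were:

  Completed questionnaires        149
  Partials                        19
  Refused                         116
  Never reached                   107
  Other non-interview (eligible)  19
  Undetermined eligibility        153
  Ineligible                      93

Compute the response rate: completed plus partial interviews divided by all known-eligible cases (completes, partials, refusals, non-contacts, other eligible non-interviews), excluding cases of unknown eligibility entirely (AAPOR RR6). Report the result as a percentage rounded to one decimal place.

41.0%

Num → 149 + 19 = 168
Base → 149 + 19 + 116 + 107 + 19 = 410
RR6 = 168 / 410 = 0.4098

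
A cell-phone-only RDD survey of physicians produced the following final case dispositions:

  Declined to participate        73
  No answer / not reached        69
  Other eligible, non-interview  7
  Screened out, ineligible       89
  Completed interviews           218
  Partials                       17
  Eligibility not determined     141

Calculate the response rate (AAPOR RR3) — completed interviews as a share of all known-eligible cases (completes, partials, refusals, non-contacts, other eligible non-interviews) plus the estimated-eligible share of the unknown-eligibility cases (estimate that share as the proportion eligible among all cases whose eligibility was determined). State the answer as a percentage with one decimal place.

Top = 218
Eligible (known) = 218 + 17 + 73 + 69 + 7 = 384
e = 384 / (384 + 89) = 384 / 473 = 0.8118
Eligible share of unknowns = 0.8118 × 141 = 114.46
Denominator = 384 + 114.46 = 498.46
RR3 = 218 / 498.46 = 0.4373

43.7%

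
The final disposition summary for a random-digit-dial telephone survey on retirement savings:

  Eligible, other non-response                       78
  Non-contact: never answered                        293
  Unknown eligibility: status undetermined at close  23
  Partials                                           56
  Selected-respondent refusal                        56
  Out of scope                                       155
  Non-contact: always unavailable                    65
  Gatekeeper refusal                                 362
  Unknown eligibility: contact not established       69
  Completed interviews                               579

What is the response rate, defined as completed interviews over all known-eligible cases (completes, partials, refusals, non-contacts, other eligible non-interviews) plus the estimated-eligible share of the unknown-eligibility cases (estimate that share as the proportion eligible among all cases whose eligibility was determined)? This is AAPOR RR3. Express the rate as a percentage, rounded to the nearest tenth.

36.8%

Declined to participate = 362 + 56 = 418
No contact after all attempts = 293 + 65 = 358
Undetermined eligibility = 69 + 23 = 92
Num: 579
Known eligible: 579 + 56 + 418 + 358 + 78 = 1489
e = 1489 / (1489 + 155) = 1489 / 1644 = 0.9057
Estimated eligible among unknowns: 0.9057 × 92 = 83.32
Denominator: 1489 + 83.32 = 1572.32
RR3 = 579 / 1572.32 = 0.3682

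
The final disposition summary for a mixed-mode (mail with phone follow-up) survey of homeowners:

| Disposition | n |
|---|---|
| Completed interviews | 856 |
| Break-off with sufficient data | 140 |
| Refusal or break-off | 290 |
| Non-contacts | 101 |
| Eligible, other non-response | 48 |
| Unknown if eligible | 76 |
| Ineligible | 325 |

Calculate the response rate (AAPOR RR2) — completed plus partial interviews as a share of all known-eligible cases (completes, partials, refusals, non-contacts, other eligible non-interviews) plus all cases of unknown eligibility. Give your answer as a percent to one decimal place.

Num: 856 + 140 = 996
Denom: 856 + 140 + 290 + 101 + 48 + 76 = 1511
RR2 = 996 / 1511 = 0.6592

65.9%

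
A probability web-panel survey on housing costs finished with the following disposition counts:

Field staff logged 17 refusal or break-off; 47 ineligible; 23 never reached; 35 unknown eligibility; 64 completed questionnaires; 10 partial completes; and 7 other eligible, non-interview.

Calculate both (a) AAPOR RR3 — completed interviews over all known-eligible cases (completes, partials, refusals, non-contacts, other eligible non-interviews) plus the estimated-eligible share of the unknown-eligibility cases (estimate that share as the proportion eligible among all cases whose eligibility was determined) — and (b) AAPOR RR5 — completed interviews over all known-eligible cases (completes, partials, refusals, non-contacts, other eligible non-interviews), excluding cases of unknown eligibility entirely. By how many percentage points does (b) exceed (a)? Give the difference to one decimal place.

9.1

Numerator = 64
Determined eligible = 64 + 10 + 17 + 23 + 7 = 121
e = 121 / (121 + 47) = 121 / 168 = 0.7202
Eligible share of unknowns = 0.7202 × 35 = 25.21
Base = 121 + 25.21 = 146.21
RR3 = 64 / 146.21 = 0.4377
Base = 64 + 10 + 17 + 23 + 7 = 121
RR5 = 64 / 121 = 0.5289
Difference = 52.89 − 43.77 = 9.12 percentage points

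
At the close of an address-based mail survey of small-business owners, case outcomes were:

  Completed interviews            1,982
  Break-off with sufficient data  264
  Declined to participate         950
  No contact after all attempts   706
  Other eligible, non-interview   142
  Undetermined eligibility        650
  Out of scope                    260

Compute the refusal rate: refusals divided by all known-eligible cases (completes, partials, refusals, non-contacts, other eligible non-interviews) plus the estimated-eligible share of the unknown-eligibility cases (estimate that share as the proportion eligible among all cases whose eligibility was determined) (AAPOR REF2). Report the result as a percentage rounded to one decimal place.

20.4%

Top = 950
Determined eligible = 1982 + 264 + 950 + 706 + 142 = 4044
e = 4044 / (4044 + 260) = 4044 / 4304 = 0.9396
Eligible share of unknowns = 0.9396 × 650 = 610.74
Base = 4044 + 610.74 = 4654.74
REF2 = 950 / 4654.74 = 0.2041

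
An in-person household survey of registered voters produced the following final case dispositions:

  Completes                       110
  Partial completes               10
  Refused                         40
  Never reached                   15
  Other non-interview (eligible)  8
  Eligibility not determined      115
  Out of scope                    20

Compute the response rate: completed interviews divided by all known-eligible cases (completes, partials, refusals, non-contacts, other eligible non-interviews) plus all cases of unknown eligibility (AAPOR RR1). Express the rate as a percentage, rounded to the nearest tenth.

Num: 110
Denominator: 110 + 10 + 40 + 15 + 8 + 115 = 298
RR1 = 110 / 298 = 0.3691

36.9%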